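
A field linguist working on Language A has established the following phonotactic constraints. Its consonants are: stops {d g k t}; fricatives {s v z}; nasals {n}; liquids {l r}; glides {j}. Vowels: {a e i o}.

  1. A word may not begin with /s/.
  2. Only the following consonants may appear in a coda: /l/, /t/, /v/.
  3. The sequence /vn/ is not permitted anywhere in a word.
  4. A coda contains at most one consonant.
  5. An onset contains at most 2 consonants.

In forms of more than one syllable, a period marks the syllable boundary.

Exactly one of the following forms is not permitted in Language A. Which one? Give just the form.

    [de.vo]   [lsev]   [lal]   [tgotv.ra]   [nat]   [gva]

[de.vo] — σ1 onset /d/, coda /∅/ ok; σ2 onset /v/, coda /∅/ ok → permitted
[lsev] — σ1 onset /ls/ (2C), coda /v/ ok → permitted
[lal] — σ1 onset /l/, coda /l/ ok → permitted
[tgotv.ra] — violates constraint 4: syllable 1 coda /tv/ has 2 consonants (> 1) → not permitted
[nat] — σ1 onset /n/, coda /t/ ok → permitted
[gva] — σ1 onset /gv/ (2C), coda /∅/ ok → permitted

[tgotv.ra]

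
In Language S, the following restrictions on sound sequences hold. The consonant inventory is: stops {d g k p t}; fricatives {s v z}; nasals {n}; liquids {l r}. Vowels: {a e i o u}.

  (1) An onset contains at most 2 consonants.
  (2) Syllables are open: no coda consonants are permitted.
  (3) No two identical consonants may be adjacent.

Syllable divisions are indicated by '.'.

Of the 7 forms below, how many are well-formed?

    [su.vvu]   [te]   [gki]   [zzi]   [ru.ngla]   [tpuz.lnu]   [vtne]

2

[su.vvu] — violates constraint 3: adjacent identical consonants /vv/ → ill-formed
[te] — σ1 onset /t/, coda /∅/ ok → well-formed
[gki] — σ1 onset /gk/ (2C), coda /∅/ ok → well-formed
[zzi] — violates constraint 3: adjacent identical consonants /zz/ → ill-formed
[ru.ngla] — violates constraint 1: syllable 2 onset /ngl/ has 3 consonants (> 2) → ill-formed
[tpuz.lnu] — violates constraint 2: syllable 1 coda /z/ has 1 consonant (> 0) → ill-formed
[vtne] — violates constraint 1: syllable 1 onset /vtn/ has 3 consonants (> 2) → ill-formed
Well-formed: [te], [gki] → 2.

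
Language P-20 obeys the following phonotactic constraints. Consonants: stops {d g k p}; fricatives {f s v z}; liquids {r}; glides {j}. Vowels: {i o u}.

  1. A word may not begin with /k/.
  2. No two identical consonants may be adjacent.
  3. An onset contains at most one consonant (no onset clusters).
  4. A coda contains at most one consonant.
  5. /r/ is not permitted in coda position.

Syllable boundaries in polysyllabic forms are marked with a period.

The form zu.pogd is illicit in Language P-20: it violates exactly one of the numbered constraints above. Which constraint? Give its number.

4

zu.pogd: syllable 2 coda /gd/ has 2 consonants (> 1).
This is a violation of constraint 4: "A coda contains at most one consonant."
The remaining constraints (1, 2, 3, 5) are satisfied.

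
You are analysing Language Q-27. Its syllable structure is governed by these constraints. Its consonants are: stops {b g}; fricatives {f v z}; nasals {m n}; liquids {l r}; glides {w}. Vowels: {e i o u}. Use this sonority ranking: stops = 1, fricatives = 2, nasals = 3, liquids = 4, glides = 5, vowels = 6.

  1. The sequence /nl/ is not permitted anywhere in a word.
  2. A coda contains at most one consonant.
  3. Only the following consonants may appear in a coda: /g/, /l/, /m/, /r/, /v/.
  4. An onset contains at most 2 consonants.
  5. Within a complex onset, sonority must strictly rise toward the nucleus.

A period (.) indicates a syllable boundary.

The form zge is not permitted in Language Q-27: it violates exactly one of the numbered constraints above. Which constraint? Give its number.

5

zge: syllable 1 onset /zg/: /z/ (fricative, 2) → /g/ (stop, 1) does not rise.
This is a violation of constraint 5: "Within a complex onset, sonority must strictly rise toward the nucleus."
The remaining constraints (1, 2, 3, 4) are satisfied.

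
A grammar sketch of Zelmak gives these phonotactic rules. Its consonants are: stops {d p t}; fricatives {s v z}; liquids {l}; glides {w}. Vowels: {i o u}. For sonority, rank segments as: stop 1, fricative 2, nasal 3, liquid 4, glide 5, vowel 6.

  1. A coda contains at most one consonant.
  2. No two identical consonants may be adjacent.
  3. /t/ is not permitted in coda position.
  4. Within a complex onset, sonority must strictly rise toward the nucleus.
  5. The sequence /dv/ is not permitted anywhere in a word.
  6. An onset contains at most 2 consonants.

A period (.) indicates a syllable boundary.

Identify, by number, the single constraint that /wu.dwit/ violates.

/wu.dwit/: syllable 2 coda contains /t/.
This is a violation of constraint 3: "/t/ is not permitted in coda position."
The remaining constraints (1, 2, 4, 5, 6) are satisfied.

3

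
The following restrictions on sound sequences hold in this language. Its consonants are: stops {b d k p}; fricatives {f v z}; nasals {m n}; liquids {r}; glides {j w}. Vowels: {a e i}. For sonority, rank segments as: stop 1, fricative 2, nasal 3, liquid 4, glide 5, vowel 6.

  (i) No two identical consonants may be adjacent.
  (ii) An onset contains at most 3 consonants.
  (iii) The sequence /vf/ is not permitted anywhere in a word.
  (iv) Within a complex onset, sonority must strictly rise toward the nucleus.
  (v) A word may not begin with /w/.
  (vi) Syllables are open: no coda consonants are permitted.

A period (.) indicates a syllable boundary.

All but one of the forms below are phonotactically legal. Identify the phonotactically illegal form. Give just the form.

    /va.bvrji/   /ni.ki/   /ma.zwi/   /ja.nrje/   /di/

/va.bvrji/ — violates constraint (ii): syllable 2 onset /bvrj/ has 4 consonants (> 3) → phonotactically illegal
/ni.ki/ — σ1 onset /n/, coda /∅/ ok; σ2 onset /k/, coda /∅/ ok → phonotactically legal
/ma.zwi/ — σ1 onset /m/, coda /∅/ ok; σ2 onset /zw/ (2→5 rises), coda /∅/ ok → phonotactically legal
/ja.nrje/ — σ1 onset /j/, coda /∅/ ok; σ2 onset /nrj/ (3→4→5 rises), coda /∅/ ok → phonotactically legal
/di/ — σ1 onset /d/, coda /∅/ ok → phonotactically legal

/va.bvrji/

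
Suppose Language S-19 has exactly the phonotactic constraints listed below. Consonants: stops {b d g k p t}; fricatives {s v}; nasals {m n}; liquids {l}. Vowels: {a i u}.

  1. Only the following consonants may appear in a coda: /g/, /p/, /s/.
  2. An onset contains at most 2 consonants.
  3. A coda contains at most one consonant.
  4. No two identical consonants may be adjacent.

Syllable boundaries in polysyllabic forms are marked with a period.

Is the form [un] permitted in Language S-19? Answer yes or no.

[un] — violates constraint 1: syllable 1 coda contains /n/, which is not a licensed coda consonant → not permitted

no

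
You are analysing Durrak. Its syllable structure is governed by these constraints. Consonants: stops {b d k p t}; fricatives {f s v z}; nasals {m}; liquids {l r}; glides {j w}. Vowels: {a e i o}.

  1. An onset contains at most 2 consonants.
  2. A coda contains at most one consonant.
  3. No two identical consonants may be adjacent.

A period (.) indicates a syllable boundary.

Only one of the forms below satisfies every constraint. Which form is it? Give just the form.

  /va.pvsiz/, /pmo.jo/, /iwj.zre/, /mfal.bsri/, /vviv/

/va.pvsiz/ — violates constraint 1: syllable 2 onset /pvs/ has 3 consonants (> 2) → illicit
/pmo.jo/ — σ1 onset /pm/ (2C), coda /∅/ ok; σ2 onset /j/, coda /∅/ ok → licit
/iwj.zre/ — violates constraint 2: syllable 1 coda /wj/ has 2 consonants (> 1) → illicit
/mfal.bsri/ — violates constraint 1: syllable 2 onset /bsr/ has 3 consonants (> 2) → illicit
/vviv/ — violates constraint 3: adjacent identical consonants /vv/ → illicit

/pmo.jo/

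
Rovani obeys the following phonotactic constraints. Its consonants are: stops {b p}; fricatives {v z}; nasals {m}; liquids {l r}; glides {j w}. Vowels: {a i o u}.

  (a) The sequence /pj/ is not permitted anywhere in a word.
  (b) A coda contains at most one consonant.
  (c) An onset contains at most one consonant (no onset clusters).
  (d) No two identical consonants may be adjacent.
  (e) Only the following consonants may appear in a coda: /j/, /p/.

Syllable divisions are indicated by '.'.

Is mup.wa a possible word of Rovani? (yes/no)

yes

mup.wa — σ1 onset /m/, coda /p/ ok; σ2 onset /w/, coda /∅/ ok → well-formed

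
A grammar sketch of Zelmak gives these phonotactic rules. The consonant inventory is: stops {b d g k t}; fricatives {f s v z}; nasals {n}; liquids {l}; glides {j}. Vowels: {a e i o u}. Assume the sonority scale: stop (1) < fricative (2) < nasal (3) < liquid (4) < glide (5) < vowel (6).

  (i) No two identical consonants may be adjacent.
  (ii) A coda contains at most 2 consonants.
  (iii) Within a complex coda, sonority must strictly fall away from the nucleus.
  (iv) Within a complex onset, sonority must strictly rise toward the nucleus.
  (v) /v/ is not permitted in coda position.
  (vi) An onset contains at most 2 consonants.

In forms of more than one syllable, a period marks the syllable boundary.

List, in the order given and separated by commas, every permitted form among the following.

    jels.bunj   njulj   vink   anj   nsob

vink

jels.bunj — violates constraint (iii): syllable 2 coda /nj/: /n/ (nasal, 3) → /j/ (glide, 5) does not fall → not permitted
njulj — violates constraint (iii): syllable 1 coda /lj/: /l/ (liquid, 4) → /j/ (glide, 5) does not fall → not permitted
vink — σ1 onset /v/, coda /nk/ (3→1 falls) ok → permitted
anj — violates constraint (iii): syllable 1 coda /nj/: /n/ (nasal, 3) → /j/ (glide, 5) does not fall → not permitted
nsob — violates constraint (iv): syllable 1 onset /ns/: /n/ (nasal, 3) → /s/ (fricative, 2) does not rise → not permitted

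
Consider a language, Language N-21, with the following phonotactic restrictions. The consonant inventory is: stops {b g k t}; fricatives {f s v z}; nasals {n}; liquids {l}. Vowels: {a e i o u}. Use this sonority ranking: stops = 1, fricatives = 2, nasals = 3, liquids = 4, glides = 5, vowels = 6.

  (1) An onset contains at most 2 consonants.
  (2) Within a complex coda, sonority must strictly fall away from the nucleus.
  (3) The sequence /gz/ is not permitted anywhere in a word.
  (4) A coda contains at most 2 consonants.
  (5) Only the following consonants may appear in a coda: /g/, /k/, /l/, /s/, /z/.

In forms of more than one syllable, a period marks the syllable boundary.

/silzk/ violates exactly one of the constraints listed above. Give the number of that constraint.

/silzk/: syllable 1 coda /lzk/ has 3 consonants (> 2).
This is a violation of constraint 4: "A coda contains at most 2 consonants."
The remaining constraints (1, 2, 3, 5) are satisfied.

4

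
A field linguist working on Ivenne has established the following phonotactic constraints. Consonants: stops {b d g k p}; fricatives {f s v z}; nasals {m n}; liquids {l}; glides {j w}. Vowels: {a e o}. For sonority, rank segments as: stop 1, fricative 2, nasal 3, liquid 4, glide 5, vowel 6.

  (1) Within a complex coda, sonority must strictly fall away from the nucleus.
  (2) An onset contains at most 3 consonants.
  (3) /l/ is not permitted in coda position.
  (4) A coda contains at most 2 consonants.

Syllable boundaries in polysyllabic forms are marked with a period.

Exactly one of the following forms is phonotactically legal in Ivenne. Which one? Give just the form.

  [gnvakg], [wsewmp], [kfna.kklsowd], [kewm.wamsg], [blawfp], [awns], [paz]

[gnvakg] — violates constraint 1: syllable 1 coda /kg/: /k/ (stop, 1) → /g/ (stop, 1) does not fall → phonotactically illegal
[wsewmp] — violates constraint 4: syllable 1 coda /wmp/ has 3 consonants (> 2) → phonotactically illegal
[kfna.kklsowd] — violates constraint 2: syllable 2 onset /kkls/ has 4 consonants (> 3) → phonotactically illegal
[kewm.wamsg] — violates constraint 4: syllable 2 coda /msg/ has 3 consonants (> 2) → phonotactically illegal
[blawfp] — violates constraint 4: syllable 1 coda /wfp/ has 3 consonants (> 2) → phonotactically illegal
[awns] — violates constraint 4: syllable 1 coda /wns/ has 3 consonants (> 2) → phonotactically illegal
[paz] — σ1 onset /p/, coda /z/ ok → phonotactically legal

[paz]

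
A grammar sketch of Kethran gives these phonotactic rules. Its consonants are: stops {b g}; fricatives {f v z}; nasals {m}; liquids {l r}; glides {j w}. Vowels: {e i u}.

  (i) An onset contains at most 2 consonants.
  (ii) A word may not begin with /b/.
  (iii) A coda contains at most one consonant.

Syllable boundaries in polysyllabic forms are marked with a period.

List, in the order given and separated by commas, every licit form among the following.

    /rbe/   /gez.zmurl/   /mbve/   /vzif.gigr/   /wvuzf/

/rbe/

/rbe/ — σ1 onset /rb/ (2C), coda /∅/ ok → licit
/gez.zmurl/ — violates constraint (iii): syllable 2 coda /rl/ has 2 consonants (> 1) → illicit
/mbve/ — violates constraint (i): syllable 1 onset /mbv/ has 3 consonants (> 2) → illicit
/vzif.gigr/ — violates constraint (iii): syllable 2 coda /gr/ has 2 consonants (> 1) → illicit
/wvuzf/ — violates constraint (iii): syllable 1 coda /zf/ has 2 consonants (> 1) → illicit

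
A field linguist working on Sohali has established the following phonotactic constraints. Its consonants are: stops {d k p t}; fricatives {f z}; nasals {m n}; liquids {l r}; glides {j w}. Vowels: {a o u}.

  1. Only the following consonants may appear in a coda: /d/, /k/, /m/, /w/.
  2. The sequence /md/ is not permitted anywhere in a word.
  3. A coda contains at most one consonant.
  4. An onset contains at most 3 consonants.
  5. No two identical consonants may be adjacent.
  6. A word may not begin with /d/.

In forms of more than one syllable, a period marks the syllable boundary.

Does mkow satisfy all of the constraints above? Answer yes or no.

mkow — σ1 onset /mk/ (2C), coda /w/ ok → permitted

yes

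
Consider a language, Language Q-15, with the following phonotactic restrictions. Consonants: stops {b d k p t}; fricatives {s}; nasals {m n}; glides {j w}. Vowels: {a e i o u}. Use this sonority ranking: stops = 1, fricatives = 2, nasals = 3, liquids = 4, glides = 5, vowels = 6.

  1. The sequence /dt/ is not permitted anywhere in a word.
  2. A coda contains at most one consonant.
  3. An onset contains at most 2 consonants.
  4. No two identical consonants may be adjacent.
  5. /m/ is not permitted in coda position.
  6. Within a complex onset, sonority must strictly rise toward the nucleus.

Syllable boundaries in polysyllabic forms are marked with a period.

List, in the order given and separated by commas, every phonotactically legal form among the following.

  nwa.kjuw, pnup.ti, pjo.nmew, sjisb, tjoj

nwa.kjuw, pnup.ti, tjoj

nwa.kjuw — σ1 onset /nw/ (3→5 rises), coda /∅/ ok; σ2 onset /kj/ (1→5 rises), coda /w/ ok → phonotactically legal
pnup.ti — σ1 onset /pn/ (1→3 rises), coda /p/ ok; σ2 onset /t/, coda /∅/ ok → phonotactically legal
pjo.nmew — violates constraint 6: syllable 2 onset /nm/: /n/ (nasal, 3) → /m/ (nasal, 3) does not rise → phonotactically illegal
sjisb — violates constraint 2: syllable 1 coda /sb/ has 2 consonants (> 1) → phonotactically illegal
tjoj — σ1 onset /tj/ (1→5 rises), coda /j/ ok → phonotactically legal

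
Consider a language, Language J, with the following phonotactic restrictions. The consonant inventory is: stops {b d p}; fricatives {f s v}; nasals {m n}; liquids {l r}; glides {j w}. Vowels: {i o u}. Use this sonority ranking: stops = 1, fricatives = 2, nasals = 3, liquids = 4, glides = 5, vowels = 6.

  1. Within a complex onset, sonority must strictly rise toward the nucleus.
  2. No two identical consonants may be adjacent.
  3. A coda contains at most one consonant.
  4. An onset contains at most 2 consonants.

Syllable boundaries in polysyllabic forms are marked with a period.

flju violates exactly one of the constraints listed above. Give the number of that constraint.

4

flju: syllable 1 onset /flj/ has 3 consonants (> 2).
This is a violation of constraint 4: "An onset contains at most 2 consonants."
The remaining constraints (1, 2, 3) are satisfied.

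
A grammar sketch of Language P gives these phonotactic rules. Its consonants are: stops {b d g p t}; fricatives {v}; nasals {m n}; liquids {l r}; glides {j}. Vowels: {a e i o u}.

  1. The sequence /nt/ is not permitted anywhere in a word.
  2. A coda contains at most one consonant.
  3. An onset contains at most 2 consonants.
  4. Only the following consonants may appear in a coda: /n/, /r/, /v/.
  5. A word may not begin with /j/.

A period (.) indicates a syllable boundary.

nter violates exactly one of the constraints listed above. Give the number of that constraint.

nter: contains banned sequence /nt/.
This is a violation of constraint 1: "The sequence /nt/ is not permitted anywhere in a word."
The remaining constraints (2, 3, 4, 5) are satisfied.

1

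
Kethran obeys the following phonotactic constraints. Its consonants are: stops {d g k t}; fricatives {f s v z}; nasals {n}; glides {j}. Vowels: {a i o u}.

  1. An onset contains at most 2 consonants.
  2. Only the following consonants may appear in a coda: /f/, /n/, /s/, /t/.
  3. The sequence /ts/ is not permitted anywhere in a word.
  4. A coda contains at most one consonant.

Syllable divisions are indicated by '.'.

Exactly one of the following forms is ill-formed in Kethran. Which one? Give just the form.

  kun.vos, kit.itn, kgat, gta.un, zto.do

kit.itn

kun.vos — σ1 onset /k/, coda /n/ ok; σ2 onset /v/, coda /s/ ok → well-formed
kit.itn — violates constraint 4: syllable 2 coda /tn/ has 2 consonants (> 1) → ill-formed
kgat — σ1 onset /kg/ (2C), coda /t/ ok → well-formed
gta.un — σ1 onset /gt/ (2C), coda /∅/ ok; σ2 onset /∅/, coda /n/ ok → well-formed
zto.do — σ1 onset /zt/ (2C), coda /∅/ ok; σ2 onset /d/, coda /∅/ ok → well-formed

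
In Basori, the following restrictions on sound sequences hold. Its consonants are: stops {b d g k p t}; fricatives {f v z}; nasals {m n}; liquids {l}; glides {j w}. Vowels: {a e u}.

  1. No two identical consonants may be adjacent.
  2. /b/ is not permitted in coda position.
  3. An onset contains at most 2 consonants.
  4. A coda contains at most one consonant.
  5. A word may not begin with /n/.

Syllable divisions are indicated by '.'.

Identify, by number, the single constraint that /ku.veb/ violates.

2

/ku.veb/: syllable 2 coda contains /b/.
This is a violation of constraint 2: "/b/ is not permitted in coda position."
The remaining constraints (1, 3, 4, 5) are satisfied.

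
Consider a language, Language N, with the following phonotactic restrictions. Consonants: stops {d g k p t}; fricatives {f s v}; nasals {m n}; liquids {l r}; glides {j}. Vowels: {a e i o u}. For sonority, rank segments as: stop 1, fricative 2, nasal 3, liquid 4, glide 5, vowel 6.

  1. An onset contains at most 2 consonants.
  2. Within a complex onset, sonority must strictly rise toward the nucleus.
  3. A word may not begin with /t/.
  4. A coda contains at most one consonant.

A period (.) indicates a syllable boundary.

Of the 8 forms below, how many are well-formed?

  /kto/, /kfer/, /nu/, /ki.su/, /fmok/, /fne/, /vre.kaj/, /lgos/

6

/kto/ — violates constraint 2: syllable 1 onset /kt/: /k/ (stop, 1) → /t/ (stop, 1) does not rise → ill-formed
/kfer/ — σ1 onset /kf/ (1→2 rises), coda /r/ ok → well-formed
/nu/ — σ1 onset /n/, coda /∅/ ok → well-formed
/ki.su/ — σ1 onset /k/, coda /∅/ ok; σ2 onset /s/, coda /∅/ ok → well-formed
/fmok/ — σ1 onset /fm/ (2→3 rises), coda /k/ ok → well-formed
/fne/ — σ1 onset /fn/ (2→3 rises), coda /∅/ ok → well-formed
/vre.kaj/ — σ1 onset /vr/ (2→4 rises), coda /∅/ ok; σ2 onset /k/, coda /j/ ok → well-formed
/lgos/ — violates constraint 2: syllable 1 onset /lg/: /l/ (liquid, 4) → /g/ (stop, 1) does not rise → ill-formed
Well-formed: /kfer/, /nu/, /ki.su/, /fmok/, /fne/, /vre.kaj/ → 6.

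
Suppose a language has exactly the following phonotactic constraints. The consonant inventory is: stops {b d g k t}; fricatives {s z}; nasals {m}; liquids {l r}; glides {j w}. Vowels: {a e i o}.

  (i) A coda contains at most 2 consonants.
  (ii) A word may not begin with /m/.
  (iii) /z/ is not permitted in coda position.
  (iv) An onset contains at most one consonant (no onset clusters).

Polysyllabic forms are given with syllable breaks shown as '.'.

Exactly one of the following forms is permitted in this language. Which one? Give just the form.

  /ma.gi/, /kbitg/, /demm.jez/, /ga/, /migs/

/ga/

/ma.gi/ — violates constraint (ii): word begins with /m/ → not permitted
/kbitg/ — violates constraint (iv): syllable 1 onset /kb/ has 2 consonants (> 1) → not permitted
/demm.jez/ — violates constraint (iii): syllable 2 coda contains /z/ → not permitted
/ga/ — σ1 onset /g/, coda /∅/ ok → permitted
/migs/ — violates constraint (ii): word begins with /m/ → not permitted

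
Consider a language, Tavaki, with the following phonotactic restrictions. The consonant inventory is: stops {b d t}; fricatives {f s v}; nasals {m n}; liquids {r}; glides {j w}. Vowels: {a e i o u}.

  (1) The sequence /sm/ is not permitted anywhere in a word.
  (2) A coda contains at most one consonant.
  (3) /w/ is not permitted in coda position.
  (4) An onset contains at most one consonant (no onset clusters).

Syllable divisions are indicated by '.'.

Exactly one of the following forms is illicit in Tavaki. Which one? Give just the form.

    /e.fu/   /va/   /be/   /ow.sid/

/ow.sid/

/e.fu/ — σ1 onset /∅/, coda /∅/ ok; σ2 onset /f/, coda /∅/ ok → licit
/va/ — σ1 onset /v/, coda /∅/ ok → licit
/be/ — σ1 onset /b/, coda /∅/ ok → licit
/ow.sid/ — violates constraint 3: syllable 1 coda contains /w/ → illicit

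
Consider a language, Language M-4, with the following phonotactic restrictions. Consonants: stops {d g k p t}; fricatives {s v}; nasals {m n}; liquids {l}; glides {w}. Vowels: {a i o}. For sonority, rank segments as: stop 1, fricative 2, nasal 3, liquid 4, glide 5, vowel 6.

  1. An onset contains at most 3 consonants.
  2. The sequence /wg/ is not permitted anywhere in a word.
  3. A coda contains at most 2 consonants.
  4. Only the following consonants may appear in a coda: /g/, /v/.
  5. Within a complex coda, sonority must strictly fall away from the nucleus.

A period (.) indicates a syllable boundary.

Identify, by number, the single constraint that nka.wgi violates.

nka.wgi: contains banned sequence /wg/.
This is a violation of constraint 2: "The sequence /wg/ is not permitted anywhere in a word."
The remaining constraints (1, 3, 4, 5) are satisfied.

2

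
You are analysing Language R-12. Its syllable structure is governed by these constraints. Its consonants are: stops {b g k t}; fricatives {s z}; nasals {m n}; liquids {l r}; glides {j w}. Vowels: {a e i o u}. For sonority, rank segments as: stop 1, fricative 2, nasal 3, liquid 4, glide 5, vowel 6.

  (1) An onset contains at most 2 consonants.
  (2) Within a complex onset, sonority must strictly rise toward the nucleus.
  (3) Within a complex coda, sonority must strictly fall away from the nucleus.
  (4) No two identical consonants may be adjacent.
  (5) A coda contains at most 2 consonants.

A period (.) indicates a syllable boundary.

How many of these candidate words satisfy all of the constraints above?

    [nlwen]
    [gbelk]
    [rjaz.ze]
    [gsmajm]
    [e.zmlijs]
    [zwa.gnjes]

0

[nlwen] — violates constraint 1: syllable 1 onset /nlw/ has 3 consonants (> 2) → ill-formed
[gbelk] — violates constraint 2: syllable 1 onset /gb/: /g/ (stop, 1) → /b/ (stop, 1) does not rise → ill-formed
[rjaz.ze] — violates constraint 4: adjacent identical consonants /zz/ → ill-formed
[gsmajm] — violates constraint 1: syllable 1 onset /gsm/ has 3 consonants (> 2) → ill-formed
[e.zmlijs] — violates constraint 1: syllable 2 onset /zml/ has 3 consonants (> 2) → ill-formed
[zwa.gnjes] — violates constraint 1: syllable 2 onset /gnj/ has 3 consonants (> 2) → ill-formed
No form is well-formed → 0.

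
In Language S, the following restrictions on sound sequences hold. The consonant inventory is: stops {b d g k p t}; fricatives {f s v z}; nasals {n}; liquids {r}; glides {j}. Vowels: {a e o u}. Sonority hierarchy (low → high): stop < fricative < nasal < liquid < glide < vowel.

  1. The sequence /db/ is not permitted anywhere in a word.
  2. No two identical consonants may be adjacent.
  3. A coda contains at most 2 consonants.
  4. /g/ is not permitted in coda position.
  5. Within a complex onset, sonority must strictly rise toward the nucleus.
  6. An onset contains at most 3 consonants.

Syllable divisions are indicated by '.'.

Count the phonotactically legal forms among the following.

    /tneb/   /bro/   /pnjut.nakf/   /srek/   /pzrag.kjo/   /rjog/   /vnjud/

5

/tneb/ — σ1 onset /tn/ (1→3 rises), coda /b/ ok → phonotactically legal
/bro/ — σ1 onset /br/ (1→4 rises), coda /∅/ ok → phonotactically legal
/pnjut.nakf/ — σ1 onset /pnj/ (1→3→5 rises), coda /t/ ok; σ2 onset /n/, coda /kf/ (2C) ok → phonotactically legal
/srek/ — σ1 onset /sr/ (2→4 rises), coda /k/ ok → phonotactically legal
/pzrag.kjo/ — violates constraint 4: syllable 1 coda contains /g/ → phonotactically illegal
/rjog/ — violates constraint 4: syllable 1 coda contains /g/ → phonotactically illegal
/vnjud/ — σ1 onset /vnj/ (2→3→5 rises), coda /d/ ok → phonotactically legal
Phonotactically legal: /tneb/, /bro/, /pnjut.nakf/, /srek/, /vnjud/ → 5.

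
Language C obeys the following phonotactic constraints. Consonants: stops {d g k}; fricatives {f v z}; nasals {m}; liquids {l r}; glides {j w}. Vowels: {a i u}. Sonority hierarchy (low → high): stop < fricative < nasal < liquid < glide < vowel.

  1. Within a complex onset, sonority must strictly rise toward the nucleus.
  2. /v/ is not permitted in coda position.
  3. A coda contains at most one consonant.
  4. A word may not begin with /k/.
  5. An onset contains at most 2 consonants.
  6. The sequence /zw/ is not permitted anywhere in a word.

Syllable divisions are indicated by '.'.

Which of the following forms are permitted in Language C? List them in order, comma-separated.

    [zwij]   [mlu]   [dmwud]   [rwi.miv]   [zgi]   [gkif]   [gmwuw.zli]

[mlu]

[zwij] — violates constraint 6: contains banned sequence /zw/ → not permitted
[mlu] — σ1 onset /ml/ (3→4 rises), coda /∅/ ok → permitted
[dmwud] — violates constraint 5: syllable 1 onset /dmw/ has 3 consonants (> 2) → not permitted
[rwi.miv] — violates constraint 2: syllable 2 coda contains /v/ → not permitted
[zgi] — violates constraint 1: syllable 1 onset /zg/: /z/ (fricative, 2) → /g/ (stop, 1) does not rise → not permitted
[gkif] — violates constraint 1: syllable 1 onset /gk/: /g/ (stop, 1) → /k/ (stop, 1) does not rise → not permitted
[gmwuw.zli] — violates constraint 5: syllable 1 onset /gmw/ has 3 consonants (> 2) → not permitted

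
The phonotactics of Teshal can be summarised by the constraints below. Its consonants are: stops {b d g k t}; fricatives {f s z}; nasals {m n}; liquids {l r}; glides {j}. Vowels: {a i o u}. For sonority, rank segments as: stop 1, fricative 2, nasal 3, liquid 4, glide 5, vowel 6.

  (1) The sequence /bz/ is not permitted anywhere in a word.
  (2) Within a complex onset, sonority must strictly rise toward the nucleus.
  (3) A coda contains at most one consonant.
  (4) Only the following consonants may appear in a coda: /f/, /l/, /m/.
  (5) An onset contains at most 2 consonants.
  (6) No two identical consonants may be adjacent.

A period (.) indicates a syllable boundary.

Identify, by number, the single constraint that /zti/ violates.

/zti/: syllable 1 onset /zt/: /z/ (fricative, 2) → /t/ (stop, 1) does not rise.
This is a violation of constraint 2: "Within a complex onset, sonority must strictly rise toward the nucleus."
The remaining constraints (1, 3, 4, 5, 6) are satisfied.

2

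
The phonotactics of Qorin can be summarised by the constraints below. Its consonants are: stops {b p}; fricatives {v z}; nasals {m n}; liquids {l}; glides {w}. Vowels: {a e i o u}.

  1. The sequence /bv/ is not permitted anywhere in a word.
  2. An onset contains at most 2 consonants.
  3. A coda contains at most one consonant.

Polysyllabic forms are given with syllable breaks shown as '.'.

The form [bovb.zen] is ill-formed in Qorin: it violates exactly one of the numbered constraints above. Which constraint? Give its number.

3

[bovb.zen]: syllable 1 coda /vb/ has 2 consonants (> 1).
This is a violation of constraint 3: "A coda contains at most one consonant."
The remaining constraints (1, 2) are satisfied.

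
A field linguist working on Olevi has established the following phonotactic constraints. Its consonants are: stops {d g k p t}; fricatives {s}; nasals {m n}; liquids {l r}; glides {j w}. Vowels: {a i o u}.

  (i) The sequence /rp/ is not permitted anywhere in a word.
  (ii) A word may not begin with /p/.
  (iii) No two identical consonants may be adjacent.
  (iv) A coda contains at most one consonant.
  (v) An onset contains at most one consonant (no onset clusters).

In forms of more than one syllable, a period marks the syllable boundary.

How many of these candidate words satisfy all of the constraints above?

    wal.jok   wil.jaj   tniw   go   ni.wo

4

wal.jok — σ1 onset /w/, coda /l/ ok; σ2 onset /j/, coda /k/ ok → phonotactically legal
wil.jaj — σ1 onset /w/, coda /l/ ok; σ2 onset /j/, coda /j/ ok → phonotactically legal
tniw — violates constraint (v): syllable 1 onset /tn/ has 2 consonants (> 1) → phonotactically illegal
go — σ1 onset /g/, coda /∅/ ok → phonotactically legal
ni.wo — σ1 onset /n/, coda /∅/ ok; σ2 onset /w/, coda /∅/ ok → phonotactically legal
Phonotactically legal: wal.jok, wil.jaj, go, ni.wo → 4.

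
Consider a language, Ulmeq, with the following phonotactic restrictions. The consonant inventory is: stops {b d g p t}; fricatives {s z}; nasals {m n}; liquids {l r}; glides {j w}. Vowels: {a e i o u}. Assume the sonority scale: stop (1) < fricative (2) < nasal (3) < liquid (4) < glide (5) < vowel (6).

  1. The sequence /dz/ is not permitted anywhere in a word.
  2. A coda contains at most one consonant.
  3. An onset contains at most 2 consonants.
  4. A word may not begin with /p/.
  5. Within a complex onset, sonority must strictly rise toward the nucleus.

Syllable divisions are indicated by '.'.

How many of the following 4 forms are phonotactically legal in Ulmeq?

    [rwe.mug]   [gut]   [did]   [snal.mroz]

[rwe.mug] — σ1 onset /rw/ (4→5 rises), coda /∅/ ok; σ2 onset /m/, coda /g/ ok → phonotactically legal
[gut] — σ1 onset /g/, coda /t/ ok → phonotactically legal
[did] — σ1 onset /d/, coda /d/ ok → phonotactically legal
[snal.mroz] — σ1 onset /sn/ (2→3 rises), coda /l/ ok; σ2 onset /mr/ (3→4 rises), coda /z/ ok → phonotactically legal
Phonotactically legal: [rwe.mug], [gut], [did], [snal.mroz] → 4.

4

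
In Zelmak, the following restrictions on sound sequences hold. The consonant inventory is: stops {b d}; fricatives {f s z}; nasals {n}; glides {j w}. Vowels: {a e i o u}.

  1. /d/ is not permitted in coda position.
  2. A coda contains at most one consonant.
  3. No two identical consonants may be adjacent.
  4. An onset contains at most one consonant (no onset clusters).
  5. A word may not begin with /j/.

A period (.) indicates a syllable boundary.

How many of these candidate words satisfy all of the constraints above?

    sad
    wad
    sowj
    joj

sad — violates constraint 1: syllable 1 coda contains /d/ → ill-formed
wad — violates constraint 1: syllable 1 coda contains /d/ → ill-formed
sowj — violates constraint 2: syllable 1 coda /wj/ has 2 consonants (> 1) → ill-formed
joj — violates constraint 5: word begins with /j/ → ill-formed
No form is well-formed → 0.

0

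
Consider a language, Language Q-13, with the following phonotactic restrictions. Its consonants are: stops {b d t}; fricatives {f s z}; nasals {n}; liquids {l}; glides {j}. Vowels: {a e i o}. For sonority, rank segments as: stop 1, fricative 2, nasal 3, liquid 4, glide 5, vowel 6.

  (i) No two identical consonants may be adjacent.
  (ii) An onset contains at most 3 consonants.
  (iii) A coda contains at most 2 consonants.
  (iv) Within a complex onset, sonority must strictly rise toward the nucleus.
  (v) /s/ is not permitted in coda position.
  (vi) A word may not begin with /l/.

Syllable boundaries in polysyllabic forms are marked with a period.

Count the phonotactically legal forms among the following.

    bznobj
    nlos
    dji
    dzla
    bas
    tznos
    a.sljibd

4

bznobj — σ1 onset /bzn/ (1→2→3 rises), coda /bj/ (2C) ok → phonotactically legal
nlos — violates constraint (v): syllable 1 coda contains /s/ → phonotactically illegal
dji — σ1 onset /dj/ (1→5 rises), coda /∅/ ok → phonotactically legal
dzla — σ1 onset /dzl/ (1→2→4 rises), coda /∅/ ok → phonotactically legal
bas — violates constraint (v): syllable 1 coda contains /s/ → phonotactically illegal
tznos — violates constraint (v): syllable 1 coda contains /s/ → phonotactically illegal
a.sljibd — σ1 onset /∅/, coda /∅/ ok; σ2 onset /slj/ (2→4→5 rises), coda /bd/ (2C) ok → phonotactically legal
Phonotactically legal: bznobj, dji, dzla, a.sljibd → 4.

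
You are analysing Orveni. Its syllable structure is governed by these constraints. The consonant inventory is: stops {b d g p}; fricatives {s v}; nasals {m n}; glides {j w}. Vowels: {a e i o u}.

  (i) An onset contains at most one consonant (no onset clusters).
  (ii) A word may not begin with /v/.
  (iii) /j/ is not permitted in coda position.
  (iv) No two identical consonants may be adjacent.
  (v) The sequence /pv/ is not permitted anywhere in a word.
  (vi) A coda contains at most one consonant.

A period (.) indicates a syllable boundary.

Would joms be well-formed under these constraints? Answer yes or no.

joms — violates constraint (vi): syllable 1 coda /ms/ has 2 consonants (> 1) → ill-formed

no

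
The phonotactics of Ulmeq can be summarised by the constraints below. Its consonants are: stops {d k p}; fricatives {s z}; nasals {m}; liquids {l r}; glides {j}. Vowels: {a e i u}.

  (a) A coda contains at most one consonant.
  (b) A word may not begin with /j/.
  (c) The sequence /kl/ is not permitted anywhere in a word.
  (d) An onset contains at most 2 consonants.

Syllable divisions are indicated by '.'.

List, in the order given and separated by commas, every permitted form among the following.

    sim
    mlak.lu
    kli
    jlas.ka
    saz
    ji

sim — σ1 onset /s/, coda /m/ ok → permitted
mlak.lu — violates constraint (c): contains banned sequence /kl/ → not permitted
kli — violates constraint (c): contains banned sequence /kl/ → not permitted
jlas.ka — violates constraint (b): word begins with /j/ → not permitted
saz — σ1 onset /s/, coda /z/ ok → permitted
ji — violates constraint (b): word begins with /j/ → not permitted

sim, saz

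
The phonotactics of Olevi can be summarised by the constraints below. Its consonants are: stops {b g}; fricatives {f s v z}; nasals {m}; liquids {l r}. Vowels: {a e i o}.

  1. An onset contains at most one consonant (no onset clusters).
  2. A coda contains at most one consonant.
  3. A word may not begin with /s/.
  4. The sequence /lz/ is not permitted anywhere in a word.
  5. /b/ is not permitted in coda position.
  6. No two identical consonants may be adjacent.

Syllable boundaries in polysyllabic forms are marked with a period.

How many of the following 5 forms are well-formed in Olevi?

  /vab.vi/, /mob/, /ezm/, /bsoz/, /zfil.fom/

0

/vab.vi/ — violates constraint 5: syllable 1 coda contains /b/ → ill-formed
/mob/ — violates constraint 5: syllable 1 coda contains /b/ → ill-formed
/ezm/ — violates constraint 2: syllable 1 coda /zm/ has 2 consonants (> 1) → ill-formed
/bsoz/ — violates constraint 1: syllable 1 onset /bs/ has 2 consonants (> 1) → ill-formed
/zfil.fom/ — violates constraint 1: syllable 1 onset /zf/ has 2 consonants (> 1) → ill-formed
No form is well-formed → 0.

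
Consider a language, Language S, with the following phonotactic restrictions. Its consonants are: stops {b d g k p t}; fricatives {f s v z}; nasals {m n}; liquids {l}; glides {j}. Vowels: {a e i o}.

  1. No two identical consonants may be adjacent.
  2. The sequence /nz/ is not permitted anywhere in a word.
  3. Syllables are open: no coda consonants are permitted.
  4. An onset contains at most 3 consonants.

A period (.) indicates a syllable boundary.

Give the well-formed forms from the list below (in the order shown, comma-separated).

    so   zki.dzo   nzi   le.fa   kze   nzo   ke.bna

so, zki.dzo, le.fa, kze, ke.bna

so — σ1 onset /s/, coda /∅/ ok → well-formed
zki.dzo — σ1 onset /zk/ (2C), coda /∅/ ok; σ2 onset /dz/ (2C), coda /∅/ ok → well-formed
nzi — violates constraint 2: contains banned sequence /nz/ → ill-formed
le.fa — σ1 onset /l/, coda /∅/ ok; σ2 onset /f/, coda /∅/ ok → well-formed
kze — σ1 onset /kz/ (2C), coda /∅/ ok → well-formed
nzo — violates constraint 2: contains banned sequence /nz/ → ill-formed
ke.bna — σ1 onset /k/, coda /∅/ ok; σ2 onset /bn/ (2C), coda /∅/ ok → well-formed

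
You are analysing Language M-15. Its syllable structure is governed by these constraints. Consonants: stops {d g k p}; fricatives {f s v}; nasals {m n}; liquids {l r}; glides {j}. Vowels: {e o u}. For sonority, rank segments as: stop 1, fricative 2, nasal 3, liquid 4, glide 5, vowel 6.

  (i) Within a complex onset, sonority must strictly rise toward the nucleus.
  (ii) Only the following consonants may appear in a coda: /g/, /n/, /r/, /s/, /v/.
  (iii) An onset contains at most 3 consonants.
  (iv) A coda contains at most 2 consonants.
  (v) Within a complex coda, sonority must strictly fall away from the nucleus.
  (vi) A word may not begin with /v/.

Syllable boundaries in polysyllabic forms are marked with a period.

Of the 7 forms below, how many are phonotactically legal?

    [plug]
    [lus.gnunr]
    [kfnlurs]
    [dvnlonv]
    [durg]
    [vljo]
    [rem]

[plug] — σ1 onset /pl/ (1→4 rises), coda /g/ ok → phonotactically legal
[lus.gnunr] — violates constraint (v): syllable 2 coda /nr/: /n/ (nasal, 3) → /r/ (liquid, 4) does not fall → phonotactically illegal
[kfnlurs] — violates constraint (iii): syllable 1 onset /kfnl/ has 4 consonants (> 3) → phonotactically illegal
[dvnlonv] — violates constraint (iii): syllable 1 onset /dvnl/ has 4 consonants (> 3) → phonotactically illegal
[durg] — σ1 onset /d/, coda /rg/ (4→1 falls) ok → phonotactically legal
[vljo] — violates constraint (vi): word begins with /v/ → phonotactically illegal
[rem] — violates constraint (ii): syllable 1 coda contains /m/, which is not a licensed coda consonant → phonotactically illegal
Phonotactically legal: [plug], [durg] → 2.

2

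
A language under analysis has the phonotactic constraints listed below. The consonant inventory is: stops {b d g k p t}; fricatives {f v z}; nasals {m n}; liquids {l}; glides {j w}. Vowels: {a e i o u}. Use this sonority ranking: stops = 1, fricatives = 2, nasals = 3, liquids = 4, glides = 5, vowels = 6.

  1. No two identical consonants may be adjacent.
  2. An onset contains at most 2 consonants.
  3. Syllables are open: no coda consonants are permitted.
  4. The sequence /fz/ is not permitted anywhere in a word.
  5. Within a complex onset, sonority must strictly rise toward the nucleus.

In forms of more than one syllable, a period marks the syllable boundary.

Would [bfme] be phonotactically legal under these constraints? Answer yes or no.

[bfme] — violates constraint 2: syllable 1 onset /bfm/ has 3 consonants (> 2) → phonotactically illegal

no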